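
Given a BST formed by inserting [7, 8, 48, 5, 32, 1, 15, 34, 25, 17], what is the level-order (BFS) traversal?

Tree insertion order: [7, 8, 48, 5, 32, 1, 15, 34, 25, 17]
Tree (level-order array): [7, 5, 8, 1, None, None, 48, None, None, 32, None, 15, 34, None, 25, None, None, 17]
BFS from the root, enqueuing left then right child of each popped node:
  queue [7] -> pop 7, enqueue [5, 8], visited so far: [7]
  queue [5, 8] -> pop 5, enqueue [1], visited so far: [7, 5]
  queue [8, 1] -> pop 8, enqueue [48], visited so far: [7, 5, 8]
  queue [1, 48] -> pop 1, enqueue [none], visited so far: [7, 5, 8, 1]
  queue [48] -> pop 48, enqueue [32], visited so far: [7, 5, 8, 1, 48]
  queue [32] -> pop 32, enqueue [15, 34], visited so far: [7, 5, 8, 1, 48, 32]
  queue [15, 34] -> pop 15, enqueue [25], visited so far: [7, 5, 8, 1, 48, 32, 15]
  queue [34, 25] -> pop 34, enqueue [none], visited so far: [7, 5, 8, 1, 48, 32, 15, 34]
  queue [25] -> pop 25, enqueue [17], visited so far: [7, 5, 8, 1, 48, 32, 15, 34, 25]
  queue [17] -> pop 17, enqueue [none], visited so far: [7, 5, 8, 1, 48, 32, 15, 34, 25, 17]
Result: [7, 5, 8, 1, 48, 32, 15, 34, 25, 17]


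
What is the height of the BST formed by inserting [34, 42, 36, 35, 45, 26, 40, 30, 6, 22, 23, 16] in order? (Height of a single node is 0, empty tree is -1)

Insertion order: [34, 42, 36, 35, 45, 26, 40, 30, 6, 22, 23, 16]
Tree (level-order array): [34, 26, 42, 6, 30, 36, 45, None, 22, None, None, 35, 40, None, None, 16, 23]
Compute height bottom-up (empty subtree = -1):
  height(16) = 1 + max(-1, -1) = 0
  height(23) = 1 + max(-1, -1) = 0
  height(22) = 1 + max(0, 0) = 1
  height(6) = 1 + max(-1, 1) = 2
  height(30) = 1 + max(-1, -1) = 0
  height(26) = 1 + max(2, 0) = 3
  height(35) = 1 + max(-1, -1) = 0
  height(40) = 1 + max(-1, -1) = 0
  height(36) = 1 + max(0, 0) = 1
  height(45) = 1 + max(-1, -1) = 0
  height(42) = 1 + max(1, 0) = 2
  height(34) = 1 + max(3, 2) = 4
Height = 4


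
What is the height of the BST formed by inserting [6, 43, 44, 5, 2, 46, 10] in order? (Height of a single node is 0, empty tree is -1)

Insertion order: [6, 43, 44, 5, 2, 46, 10]
Tree (level-order array): [6, 5, 43, 2, None, 10, 44, None, None, None, None, None, 46]
Compute height bottom-up (empty subtree = -1):
  height(2) = 1 + max(-1, -1) = 0
  height(5) = 1 + max(0, -1) = 1
  height(10) = 1 + max(-1, -1) = 0
  height(46) = 1 + max(-1, -1) = 0
  height(44) = 1 + max(-1, 0) = 1
  height(43) = 1 + max(0, 1) = 2
  height(6) = 1 + max(1, 2) = 3
Height = 3


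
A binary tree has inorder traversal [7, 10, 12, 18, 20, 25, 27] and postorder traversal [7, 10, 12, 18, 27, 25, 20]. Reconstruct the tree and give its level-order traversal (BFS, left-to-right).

Inorder:   [7, 10, 12, 18, 20, 25, 27]
Postorder: [7, 10, 12, 18, 27, 25, 20]
Algorithm: postorder visits root last, so walk postorder right-to-left;
each value is the root of the current inorder slice — split it at that
value, recurse on the right subtree first, then the left.
Recursive splits:
  root=20; inorder splits into left=[7, 10, 12, 18], right=[25, 27]
  root=25; inorder splits into left=[], right=[27]
  root=27; inorder splits into left=[], right=[]
  root=18; inorder splits into left=[7, 10, 12], right=[]
  root=12; inorder splits into left=[7, 10], right=[]
  root=10; inorder splits into left=[7], right=[]
  root=7; inorder splits into left=[], right=[]
Reconstructed level-order: [20, 18, 25, 12, 27, 10, 7]


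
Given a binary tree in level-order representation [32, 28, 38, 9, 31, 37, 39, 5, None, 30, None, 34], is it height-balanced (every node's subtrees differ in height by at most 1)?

Tree (level-order array): [32, 28, 38, 9, 31, 37, 39, 5, None, 30, None, 34]
Definition: a tree is height-balanced if, at every node, |h(left) - h(right)| <= 1 (empty subtree has height -1).
Bottom-up per-node check:
  node 5: h_left=-1, h_right=-1, diff=0 [OK], height=0
  node 9: h_left=0, h_right=-1, diff=1 [OK], height=1
  node 30: h_left=-1, h_right=-1, diff=0 [OK], height=0
  node 31: h_left=0, h_right=-1, diff=1 [OK], height=1
  node 28: h_left=1, h_right=1, diff=0 [OK], height=2
  node 34: h_left=-1, h_right=-1, diff=0 [OK], height=0
  node 37: h_left=0, h_right=-1, diff=1 [OK], height=1
  node 39: h_left=-1, h_right=-1, diff=0 [OK], height=0
  node 38: h_left=1, h_right=0, diff=1 [OK], height=2
  node 32: h_left=2, h_right=2, diff=0 [OK], height=3
All nodes satisfy the balance condition.
Result: Balanced


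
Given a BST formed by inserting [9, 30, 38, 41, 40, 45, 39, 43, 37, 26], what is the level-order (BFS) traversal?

Tree insertion order: [9, 30, 38, 41, 40, 45, 39, 43, 37, 26]
Tree (level-order array): [9, None, 30, 26, 38, None, None, 37, 41, None, None, 40, 45, 39, None, 43]
BFS from the root, enqueuing left then right child of each popped node:
  queue [9] -> pop 9, enqueue [30], visited so far: [9]
  queue [30] -> pop 30, enqueue [26, 38], visited so far: [9, 30]
  queue [26, 38] -> pop 26, enqueue [none], visited so far: [9, 30, 26]
  queue [38] -> pop 38, enqueue [37, 41], visited so far: [9, 30, 26, 38]
  queue [37, 41] -> pop 37, enqueue [none], visited so far: [9, 30, 26, 38, 37]
  queue [41] -> pop 41, enqueue [40, 45], visited so far: [9, 30, 26, 38, 37, 41]
  queue [40, 45] -> pop 40, enqueue [39], visited so far: [9, 30, 26, 38, 37, 41, 40]
  queue [45, 39] -> pop 45, enqueue [43], visited so far: [9, 30, 26, 38, 37, 41, 40, 45]
  queue [39, 43] -> pop 39, enqueue [none], visited so far: [9, 30, 26, 38, 37, 41, 40, 45, 39]
  queue [43] -> pop 43, enqueue [none], visited so far: [9, 30, 26, 38, 37, 41, 40, 45, 39, 43]
Result: [9, 30, 26, 38, 37, 41, 40, 45, 39, 43]


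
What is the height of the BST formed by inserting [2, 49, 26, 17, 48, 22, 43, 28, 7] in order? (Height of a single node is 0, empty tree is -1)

Insertion order: [2, 49, 26, 17, 48, 22, 43, 28, 7]
Tree (level-order array): [2, None, 49, 26, None, 17, 48, 7, 22, 43, None, None, None, None, None, 28]
Compute height bottom-up (empty subtree = -1):
  height(7) = 1 + max(-1, -1) = 0
  height(22) = 1 + max(-1, -1) = 0
  height(17) = 1 + max(0, 0) = 1
  height(28) = 1 + max(-1, -1) = 0
  height(43) = 1 + max(0, -1) = 1
  height(48) = 1 + max(1, -1) = 2
  height(26) = 1 + max(1, 2) = 3
  height(49) = 1 + max(3, -1) = 4
  height(2) = 1 + max(-1, 4) = 5
Height = 5


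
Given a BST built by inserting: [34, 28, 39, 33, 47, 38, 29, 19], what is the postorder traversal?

Tree insertion order: [34, 28, 39, 33, 47, 38, 29, 19]
Tree (level-order array): [34, 28, 39, 19, 33, 38, 47, None, None, 29]
Postorder traversal: [19, 29, 33, 28, 38, 47, 39, 34]


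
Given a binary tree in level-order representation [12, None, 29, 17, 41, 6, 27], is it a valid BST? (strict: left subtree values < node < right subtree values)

Level-order array: [12, None, 29, 17, 41, 6, 27]
Validate using subtree bounds (lo, hi): at each node, require lo < value < hi,
then recurse left with hi=value and right with lo=value.
Preorder trace (stopping at first violation):
  at node 12 with bounds (-inf, +inf): OK
  at node 29 with bounds (12, +inf): OK
  at node 17 with bounds (12, 29): OK
  at node 6 with bounds (12, 17): VIOLATION
Node 6 violates its bound: not (12 < 6 < 17).
Result: Not a valid BST


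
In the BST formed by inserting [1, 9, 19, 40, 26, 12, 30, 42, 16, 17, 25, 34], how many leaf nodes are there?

Tree built from: [1, 9, 19, 40, 26, 12, 30, 42, 16, 17, 25, 34]
Tree (level-order array): [1, None, 9, None, 19, 12, 40, None, 16, 26, 42, None, 17, 25, 30, None, None, None, None, None, None, None, 34]
Rule: A leaf has 0 children.
Per-node child counts:
  node 1: 1 child(ren)
  node 9: 1 child(ren)
  node 19: 2 child(ren)
  node 12: 1 child(ren)
  node 16: 1 child(ren)
  node 17: 0 child(ren)
  node 40: 2 child(ren)
  node 26: 2 child(ren)
  node 25: 0 child(ren)
  node 30: 1 child(ren)
  node 34: 0 child(ren)
  node 42: 0 child(ren)
Matching nodes: [17, 25, 34, 42]
Count of leaf nodes: 4


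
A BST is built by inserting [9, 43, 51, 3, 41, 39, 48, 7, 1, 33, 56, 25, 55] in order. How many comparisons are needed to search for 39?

Search path for 39: 9 -> 43 -> 41 -> 39
Found: True
Comparisons: 4


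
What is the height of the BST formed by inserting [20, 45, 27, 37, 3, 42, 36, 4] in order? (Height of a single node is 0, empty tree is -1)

Insertion order: [20, 45, 27, 37, 3, 42, 36, 4]
Tree (level-order array): [20, 3, 45, None, 4, 27, None, None, None, None, 37, 36, 42]
Compute height bottom-up (empty subtree = -1):
  height(4) = 1 + max(-1, -1) = 0
  height(3) = 1 + max(-1, 0) = 1
  height(36) = 1 + max(-1, -1) = 0
  height(42) = 1 + max(-1, -1) = 0
  height(37) = 1 + max(0, 0) = 1
  height(27) = 1 + max(-1, 1) = 2
  height(45) = 1 + max(2, -1) = 3
  height(20) = 1 + max(1, 3) = 4
Height = 4


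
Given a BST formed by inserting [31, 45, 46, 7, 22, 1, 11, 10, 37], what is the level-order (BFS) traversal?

Tree insertion order: [31, 45, 46, 7, 22, 1, 11, 10, 37]
Tree (level-order array): [31, 7, 45, 1, 22, 37, 46, None, None, 11, None, None, None, None, None, 10]
BFS from the root, enqueuing left then right child of each popped node:
  queue [31] -> pop 31, enqueue [7, 45], visited so far: [31]
  queue [7, 45] -> pop 7, enqueue [1, 22], visited so far: [31, 7]
  queue [45, 1, 22] -> pop 45, enqueue [37, 46], visited so far: [31, 7, 45]
  queue [1, 22, 37, 46] -> pop 1, enqueue [none], visited so far: [31, 7, 45, 1]
  queue [22, 37, 46] -> pop 22, enqueue [11], visited so far: [31, 7, 45, 1, 22]
  queue [37, 46, 11] -> pop 37, enqueue [none], visited so far: [31, 7, 45, 1, 22, 37]
  queue [46, 11] -> pop 46, enqueue [none], visited so far: [31, 7, 45, 1, 22, 37, 46]
  queue [11] -> pop 11, enqueue [10], visited so far: [31, 7, 45, 1, 22, 37, 46, 11]
  queue [10] -> pop 10, enqueue [none], visited so far: [31, 7, 45, 1, 22, 37, 46, 11, 10]
Result: [31, 7, 45, 1, 22, 37, 46, 11, 10]


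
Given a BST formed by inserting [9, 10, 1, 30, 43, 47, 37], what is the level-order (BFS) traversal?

Tree insertion order: [9, 10, 1, 30, 43, 47, 37]
Tree (level-order array): [9, 1, 10, None, None, None, 30, None, 43, 37, 47]
BFS from the root, enqueuing left then right child of each popped node:
  queue [9] -> pop 9, enqueue [1, 10], visited so far: [9]
  queue [1, 10] -> pop 1, enqueue [none], visited so far: [9, 1]
  queue [10] -> pop 10, enqueue [30], visited so far: [9, 1, 10]
  queue [30] -> pop 30, enqueue [43], visited so far: [9, 1, 10, 30]
  queue [43] -> pop 43, enqueue [37, 47], visited so far: [9, 1, 10, 30, 43]
  queue [37, 47] -> pop 37, enqueue [none], visited so far: [9, 1, 10, 30, 43, 37]
  queue [47] -> pop 47, enqueue [none], visited so far: [9, 1, 10, 30, 43, 37, 47]
Result: [9, 1, 10, 30, 43, 37, 47]


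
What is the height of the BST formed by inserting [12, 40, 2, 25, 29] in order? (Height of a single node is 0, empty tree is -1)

Insertion order: [12, 40, 2, 25, 29]
Tree (level-order array): [12, 2, 40, None, None, 25, None, None, 29]
Compute height bottom-up (empty subtree = -1):
  height(2) = 1 + max(-1, -1) = 0
  height(29) = 1 + max(-1, -1) = 0
  height(25) = 1 + max(-1, 0) = 1
  height(40) = 1 + max(1, -1) = 2
  height(12) = 1 + max(0, 2) = 3
Height = 3


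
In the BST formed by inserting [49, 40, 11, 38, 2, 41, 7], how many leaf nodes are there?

Tree built from: [49, 40, 11, 38, 2, 41, 7]
Tree (level-order array): [49, 40, None, 11, 41, 2, 38, None, None, None, 7]
Rule: A leaf has 0 children.
Per-node child counts:
  node 49: 1 child(ren)
  node 40: 2 child(ren)
  node 11: 2 child(ren)
  node 2: 1 child(ren)
  node 7: 0 child(ren)
  node 38: 0 child(ren)
  node 41: 0 child(ren)
Matching nodes: [7, 38, 41]
Count of leaf nodes: 3


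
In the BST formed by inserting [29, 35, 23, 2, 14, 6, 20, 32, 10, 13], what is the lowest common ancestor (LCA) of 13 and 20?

Tree insertion order: [29, 35, 23, 2, 14, 6, 20, 32, 10, 13]
Tree (level-order array): [29, 23, 35, 2, None, 32, None, None, 14, None, None, 6, 20, None, 10, None, None, None, 13]
In a BST, the LCA of p=13, q=20 is the first node v on the
root-to-leaf path with p <= v <= q (go left if both < v, right if both > v).
Walk from root:
  at 29: both 13 and 20 < 29, go left
  at 23: both 13 and 20 < 23, go left
  at 2: both 13 and 20 > 2, go right
  at 14: 13 <= 14 <= 20, this is the LCA
LCA = 14


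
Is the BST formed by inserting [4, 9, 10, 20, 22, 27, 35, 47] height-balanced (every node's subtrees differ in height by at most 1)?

Tree (level-order array): [4, None, 9, None, 10, None, 20, None, 22, None, 27, None, 35, None, 47]
Definition: a tree is height-balanced if, at every node, |h(left) - h(right)| <= 1 (empty subtree has height -1).
Bottom-up per-node check:
  node 47: h_left=-1, h_right=-1, diff=0 [OK], height=0
  node 35: h_left=-1, h_right=0, diff=1 [OK], height=1
  node 27: h_left=-1, h_right=1, diff=2 [FAIL (|-1-1|=2 > 1)], height=2
  node 22: h_left=-1, h_right=2, diff=3 [FAIL (|-1-2|=3 > 1)], height=3
  node 20: h_left=-1, h_right=3, diff=4 [FAIL (|-1-3|=4 > 1)], height=4
  node 10: h_left=-1, h_right=4, diff=5 [FAIL (|-1-4|=5 > 1)], height=5
  node 9: h_left=-1, h_right=5, diff=6 [FAIL (|-1-5|=6 > 1)], height=6
  node 4: h_left=-1, h_right=6, diff=7 [FAIL (|-1-6|=7 > 1)], height=7
Node 27 violates the condition: |-1 - 1| = 2 > 1.
Result: Not balanced


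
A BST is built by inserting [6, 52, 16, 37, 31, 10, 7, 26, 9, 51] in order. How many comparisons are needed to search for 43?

Search path for 43: 6 -> 52 -> 16 -> 37 -> 51
Found: False
Comparisons: 5


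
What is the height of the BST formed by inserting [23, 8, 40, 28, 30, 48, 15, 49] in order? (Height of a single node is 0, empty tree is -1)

Insertion order: [23, 8, 40, 28, 30, 48, 15, 49]
Tree (level-order array): [23, 8, 40, None, 15, 28, 48, None, None, None, 30, None, 49]
Compute height bottom-up (empty subtree = -1):
  height(15) = 1 + max(-1, -1) = 0
  height(8) = 1 + max(-1, 0) = 1
  height(30) = 1 + max(-1, -1) = 0
  height(28) = 1 + max(-1, 0) = 1
  height(49) = 1 + max(-1, -1) = 0
  height(48) = 1 + max(-1, 0) = 1
  height(40) = 1 + max(1, 1) = 2
  height(23) = 1 + max(1, 2) = 3
Height = 3


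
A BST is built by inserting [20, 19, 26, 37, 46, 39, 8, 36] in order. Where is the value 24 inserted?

Starting tree (level order): [20, 19, 26, 8, None, None, 37, None, None, 36, 46, None, None, 39]
Insertion path: 20 -> 26
Result: insert 24 as left child of 26
Final tree (level order): [20, 19, 26, 8, None, 24, 37, None, None, None, None, 36, 46, None, None, 39]


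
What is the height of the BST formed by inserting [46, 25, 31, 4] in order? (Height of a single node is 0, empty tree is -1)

Insertion order: [46, 25, 31, 4]
Tree (level-order array): [46, 25, None, 4, 31]
Compute height bottom-up (empty subtree = -1):
  height(4) = 1 + max(-1, -1) = 0
  height(31) = 1 + max(-1, -1) = 0
  height(25) = 1 + max(0, 0) = 1
  height(46) = 1 + max(1, -1) = 2
Height = 2


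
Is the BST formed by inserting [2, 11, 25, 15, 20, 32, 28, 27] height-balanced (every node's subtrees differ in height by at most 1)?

Tree (level-order array): [2, None, 11, None, 25, 15, 32, None, 20, 28, None, None, None, 27]
Definition: a tree is height-balanced if, at every node, |h(left) - h(right)| <= 1 (empty subtree has height -1).
Bottom-up per-node check:
  node 20: h_left=-1, h_right=-1, diff=0 [OK], height=0
  node 15: h_left=-1, h_right=0, diff=1 [OK], height=1
  node 27: h_left=-1, h_right=-1, diff=0 [OK], height=0
  node 28: h_left=0, h_right=-1, diff=1 [OK], height=1
  node 32: h_left=1, h_right=-1, diff=2 [FAIL (|1--1|=2 > 1)], height=2
  node 25: h_left=1, h_right=2, diff=1 [OK], height=3
  node 11: h_left=-1, h_right=3, diff=4 [FAIL (|-1-3|=4 > 1)], height=4
  node 2: h_left=-1, h_right=4, diff=5 [FAIL (|-1-4|=5 > 1)], height=5
Node 32 violates the condition: |1 - -1| = 2 > 1.
Result: Not balanced


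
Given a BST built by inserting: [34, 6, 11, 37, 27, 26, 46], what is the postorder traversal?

Tree insertion order: [34, 6, 11, 37, 27, 26, 46]
Tree (level-order array): [34, 6, 37, None, 11, None, 46, None, 27, None, None, 26]
Postorder traversal: [26, 27, 11, 6, 46, 37, 34]


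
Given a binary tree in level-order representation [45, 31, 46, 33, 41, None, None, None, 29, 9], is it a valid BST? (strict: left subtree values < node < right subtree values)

Level-order array: [45, 31, 46, 33, 41, None, None, None, 29, 9]
Validate using subtree bounds (lo, hi): at each node, require lo < value < hi,
then recurse left with hi=value and right with lo=value.
Preorder trace (stopping at first violation):
  at node 45 with bounds (-inf, +inf): OK
  at node 31 with bounds (-inf, 45): OK
  at node 33 with bounds (-inf, 31): VIOLATION
Node 33 violates its bound: not (-inf < 33 < 31).
Result: Not a valid BST


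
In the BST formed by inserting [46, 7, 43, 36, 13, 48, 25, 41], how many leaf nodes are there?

Tree built from: [46, 7, 43, 36, 13, 48, 25, 41]
Tree (level-order array): [46, 7, 48, None, 43, None, None, 36, None, 13, 41, None, 25]
Rule: A leaf has 0 children.
Per-node child counts:
  node 46: 2 child(ren)
  node 7: 1 child(ren)
  node 43: 1 child(ren)
  node 36: 2 child(ren)
  node 13: 1 child(ren)
  node 25: 0 child(ren)
  node 41: 0 child(ren)
  node 48: 0 child(ren)
Matching nodes: [25, 41, 48]
Count of leaf nodes: 3


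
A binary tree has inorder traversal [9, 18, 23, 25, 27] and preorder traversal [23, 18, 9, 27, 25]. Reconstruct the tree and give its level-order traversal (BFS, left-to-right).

Inorder:  [9, 18, 23, 25, 27]
Preorder: [23, 18, 9, 27, 25]
Algorithm: preorder visits root first, so consume preorder in order;
for each root, split the current inorder slice at that value into
left-subtree inorder and right-subtree inorder, then recurse.
Recursive splits:
  root=23; inorder splits into left=[9, 18], right=[25, 27]
  root=18; inorder splits into left=[9], right=[]
  root=9; inorder splits into left=[], right=[]
  root=27; inorder splits into left=[25], right=[]
  root=25; inorder splits into left=[], right=[]
Reconstructed level-order: [23, 18, 27, 9, 25]


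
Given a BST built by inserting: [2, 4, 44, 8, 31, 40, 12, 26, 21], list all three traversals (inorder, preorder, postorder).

Tree insertion order: [2, 4, 44, 8, 31, 40, 12, 26, 21]
Tree (level-order array): [2, None, 4, None, 44, 8, None, None, 31, 12, 40, None, 26, None, None, 21]
Inorder (L, root, R): [2, 4, 8, 12, 21, 26, 31, 40, 44]
Preorder (root, L, R): [2, 4, 44, 8, 31, 12, 26, 21, 40]
Postorder (L, R, root): [21, 26, 12, 40, 31, 8, 44, 4, 2]


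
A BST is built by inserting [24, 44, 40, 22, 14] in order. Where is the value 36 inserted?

Starting tree (level order): [24, 22, 44, 14, None, 40]
Insertion path: 24 -> 44 -> 40
Result: insert 36 as left child of 40
Final tree (level order): [24, 22, 44, 14, None, 40, None, None, None, 36]


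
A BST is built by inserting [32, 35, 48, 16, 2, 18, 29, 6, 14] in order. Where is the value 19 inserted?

Starting tree (level order): [32, 16, 35, 2, 18, None, 48, None, 6, None, 29, None, None, None, 14]
Insertion path: 32 -> 16 -> 18 -> 29
Result: insert 19 as left child of 29
Final tree (level order): [32, 16, 35, 2, 18, None, 48, None, 6, None, 29, None, None, None, 14, 19]


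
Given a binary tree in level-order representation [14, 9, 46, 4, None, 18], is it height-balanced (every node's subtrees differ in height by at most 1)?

Tree (level-order array): [14, 9, 46, 4, None, 18]
Definition: a tree is height-balanced if, at every node, |h(left) - h(right)| <= 1 (empty subtree has height -1).
Bottom-up per-node check:
  node 4: h_left=-1, h_right=-1, diff=0 [OK], height=0
  node 9: h_left=0, h_right=-1, diff=1 [OK], height=1
  node 18: h_left=-1, h_right=-1, diff=0 [OK], height=0
  node 46: h_left=0, h_right=-1, diff=1 [OK], height=1
  node 14: h_left=1, h_right=1, diff=0 [OK], height=2
All nodes satisfy the balance condition.
Result: Balanced


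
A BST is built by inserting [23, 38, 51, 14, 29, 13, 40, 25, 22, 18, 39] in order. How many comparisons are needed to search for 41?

Search path for 41: 23 -> 38 -> 51 -> 40
Found: False
Comparisons: 4


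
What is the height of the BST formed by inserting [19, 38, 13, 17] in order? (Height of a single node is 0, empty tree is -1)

Insertion order: [19, 38, 13, 17]
Tree (level-order array): [19, 13, 38, None, 17]
Compute height bottom-up (empty subtree = -1):
  height(17) = 1 + max(-1, -1) = 0
  height(13) = 1 + max(-1, 0) = 1
  height(38) = 1 + max(-1, -1) = 0
  height(19) = 1 + max(1, 0) = 2
Height = 2


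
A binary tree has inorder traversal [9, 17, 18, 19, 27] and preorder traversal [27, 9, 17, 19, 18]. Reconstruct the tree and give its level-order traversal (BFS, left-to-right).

Inorder:  [9, 17, 18, 19, 27]
Preorder: [27, 9, 17, 19, 18]
Algorithm: preorder visits root first, so consume preorder in order;
for each root, split the current inorder slice at that value into
left-subtree inorder and right-subtree inorder, then recurse.
Recursive splits:
  root=27; inorder splits into left=[9, 17, 18, 19], right=[]
  root=9; inorder splits into left=[], right=[17, 18, 19]
  root=17; inorder splits into left=[], right=[18, 19]
  root=19; inorder splits into left=[18], right=[]
  root=18; inorder splits into left=[], right=[]
Reconstructed level-order: [27, 9, 17, 19, 18]


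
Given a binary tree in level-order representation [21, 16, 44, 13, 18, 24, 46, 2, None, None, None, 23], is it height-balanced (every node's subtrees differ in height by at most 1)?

Tree (level-order array): [21, 16, 44, 13, 18, 24, 46, 2, None, None, None, 23]
Definition: a tree is height-balanced if, at every node, |h(left) - h(right)| <= 1 (empty subtree has height -1).
Bottom-up per-node check:
  node 2: h_left=-1, h_right=-1, diff=0 [OK], height=0
  node 13: h_left=0, h_right=-1, diff=1 [OK], height=1
  node 18: h_left=-1, h_right=-1, diff=0 [OK], height=0
  node 16: h_left=1, h_right=0, diff=1 [OK], height=2
  node 23: h_left=-1, h_right=-1, diff=0 [OK], height=0
  node 24: h_left=0, h_right=-1, diff=1 [OK], height=1
  node 46: h_left=-1, h_right=-1, diff=0 [OK], height=0
  node 44: h_left=1, h_right=0, diff=1 [OK], height=2
  node 21: h_left=2, h_right=2, diff=0 [OK], height=3
All nodes satisfy the balance condition.
Result: Balanced


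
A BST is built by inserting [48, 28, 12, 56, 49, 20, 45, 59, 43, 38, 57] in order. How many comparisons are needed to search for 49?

Search path for 49: 48 -> 56 -> 49
Found: True
Comparisons: 3


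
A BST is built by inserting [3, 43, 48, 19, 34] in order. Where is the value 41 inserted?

Starting tree (level order): [3, None, 43, 19, 48, None, 34]
Insertion path: 3 -> 43 -> 19 -> 34
Result: insert 41 as right child of 34
Final tree (level order): [3, None, 43, 19, 48, None, 34, None, None, None, 41]


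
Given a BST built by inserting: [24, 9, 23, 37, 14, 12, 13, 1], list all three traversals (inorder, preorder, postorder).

Tree insertion order: [24, 9, 23, 37, 14, 12, 13, 1]
Tree (level-order array): [24, 9, 37, 1, 23, None, None, None, None, 14, None, 12, None, None, 13]
Inorder (L, root, R): [1, 9, 12, 13, 14, 23, 24, 37]
Preorder (root, L, R): [24, 9, 1, 23, 14, 12, 13, 37]
Postorder (L, R, root): [1, 13, 12, 14, 23, 9, 37, 24]


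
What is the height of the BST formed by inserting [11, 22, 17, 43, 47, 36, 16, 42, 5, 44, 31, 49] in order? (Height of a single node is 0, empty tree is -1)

Insertion order: [11, 22, 17, 43, 47, 36, 16, 42, 5, 44, 31, 49]
Tree (level-order array): [11, 5, 22, None, None, 17, 43, 16, None, 36, 47, None, None, 31, 42, 44, 49]
Compute height bottom-up (empty subtree = -1):
  height(5) = 1 + max(-1, -1) = 0
  height(16) = 1 + max(-1, -1) = 0
  height(17) = 1 + max(0, -1) = 1
  height(31) = 1 + max(-1, -1) = 0
  height(42) = 1 + max(-1, -1) = 0
  height(36) = 1 + max(0, 0) = 1
  height(44) = 1 + max(-1, -1) = 0
  height(49) = 1 + max(-1, -1) = 0
  height(47) = 1 + max(0, 0) = 1
  height(43) = 1 + max(1, 1) = 2
  height(22) = 1 + max(1, 2) = 3
  height(11) = 1 + max(0, 3) = 4
Height = 4


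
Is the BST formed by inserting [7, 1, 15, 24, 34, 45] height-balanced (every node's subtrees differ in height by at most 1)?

Tree (level-order array): [7, 1, 15, None, None, None, 24, None, 34, None, 45]
Definition: a tree is height-balanced if, at every node, |h(left) - h(right)| <= 1 (empty subtree has height -1).
Bottom-up per-node check:
  node 1: h_left=-1, h_right=-1, diff=0 [OK], height=0
  node 45: h_left=-1, h_right=-1, diff=0 [OK], height=0
  node 34: h_left=-1, h_right=0, diff=1 [OK], height=1
  node 24: h_left=-1, h_right=1, diff=2 [FAIL (|-1-1|=2 > 1)], height=2
  node 15: h_left=-1, h_right=2, diff=3 [FAIL (|-1-2|=3 > 1)], height=3
  node 7: h_left=0, h_right=3, diff=3 [FAIL (|0-3|=3 > 1)], height=4
Node 24 violates the condition: |-1 - 1| = 2 > 1.
Result: Not balanced


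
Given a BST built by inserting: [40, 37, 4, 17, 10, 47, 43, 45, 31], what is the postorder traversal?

Tree insertion order: [40, 37, 4, 17, 10, 47, 43, 45, 31]
Tree (level-order array): [40, 37, 47, 4, None, 43, None, None, 17, None, 45, 10, 31]
Postorder traversal: [10, 31, 17, 4, 37, 45, 43, 47, 40]


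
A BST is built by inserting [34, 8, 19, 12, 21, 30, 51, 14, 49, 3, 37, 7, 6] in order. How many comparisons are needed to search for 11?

Search path for 11: 34 -> 8 -> 19 -> 12
Found: False
Comparisons: 4


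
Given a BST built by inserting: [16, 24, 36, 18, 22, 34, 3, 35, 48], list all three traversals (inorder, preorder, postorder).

Tree insertion order: [16, 24, 36, 18, 22, 34, 3, 35, 48]
Tree (level-order array): [16, 3, 24, None, None, 18, 36, None, 22, 34, 48, None, None, None, 35]
Inorder (L, root, R): [3, 16, 18, 22, 24, 34, 35, 36, 48]
Preorder (root, L, R): [16, 3, 24, 18, 22, 36, 34, 35, 48]
Postorder (L, R, root): [3, 22, 18, 35, 34, 48, 36, 24, 16]


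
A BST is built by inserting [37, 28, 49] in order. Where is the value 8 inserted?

Starting tree (level order): [37, 28, 49]
Insertion path: 37 -> 28
Result: insert 8 as left child of 28
Final tree (level order): [37, 28, 49, 8]


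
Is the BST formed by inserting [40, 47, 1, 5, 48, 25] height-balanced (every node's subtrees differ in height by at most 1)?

Tree (level-order array): [40, 1, 47, None, 5, None, 48, None, 25]
Definition: a tree is height-balanced if, at every node, |h(left) - h(right)| <= 1 (empty subtree has height -1).
Bottom-up per-node check:
  node 25: h_left=-1, h_right=-1, diff=0 [OK], height=0
  node 5: h_left=-1, h_right=0, diff=1 [OK], height=1
  node 1: h_left=-1, h_right=1, diff=2 [FAIL (|-1-1|=2 > 1)], height=2
  node 48: h_left=-1, h_right=-1, diff=0 [OK], height=0
  node 47: h_left=-1, h_right=0, diff=1 [OK], height=1
  node 40: h_left=2, h_right=1, diff=1 [OK], height=3
Node 1 violates the condition: |-1 - 1| = 2 > 1.
Result: Not balanced


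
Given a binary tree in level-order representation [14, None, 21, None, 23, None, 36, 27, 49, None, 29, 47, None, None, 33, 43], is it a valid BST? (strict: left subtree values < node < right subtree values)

Level-order array: [14, None, 21, None, 23, None, 36, 27, 49, None, 29, 47, None, None, 33, 43]
Validate using subtree bounds (lo, hi): at each node, require lo < value < hi,
then recurse left with hi=value and right with lo=value.
Preorder trace (stopping at first violation):
  at node 14 with bounds (-inf, +inf): OK
  at node 21 with bounds (14, +inf): OK
  at node 23 with bounds (21, +inf): OK
  at node 36 with bounds (23, +inf): OK
  at node 27 with bounds (23, 36): OK
  at node 29 with bounds (27, 36): OK
  at node 33 with bounds (29, 36): OK
  at node 49 with bounds (36, +inf): OK
  at node 47 with bounds (36, 49): OK
  at node 43 with bounds (36, 47): OK
No violation found at any node.
Result: Valid BST


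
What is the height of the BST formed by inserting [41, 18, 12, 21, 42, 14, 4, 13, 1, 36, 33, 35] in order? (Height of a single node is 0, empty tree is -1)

Insertion order: [41, 18, 12, 21, 42, 14, 4, 13, 1, 36, 33, 35]
Tree (level-order array): [41, 18, 42, 12, 21, None, None, 4, 14, None, 36, 1, None, 13, None, 33, None, None, None, None, None, None, 35]
Compute height bottom-up (empty subtree = -1):
  height(1) = 1 + max(-1, -1) = 0
  height(4) = 1 + max(0, -1) = 1
  height(13) = 1 + max(-1, -1) = 0
  height(14) = 1 + max(0, -1) = 1
  height(12) = 1 + max(1, 1) = 2
  height(35) = 1 + max(-1, -1) = 0
  height(33) = 1 + max(-1, 0) = 1
  height(36) = 1 + max(1, -1) = 2
  height(21) = 1 + max(-1, 2) = 3
  height(18) = 1 + max(2, 3) = 4
  height(42) = 1 + max(-1, -1) = 0
  height(41) = 1 + max(4, 0) = 5
Height = 5


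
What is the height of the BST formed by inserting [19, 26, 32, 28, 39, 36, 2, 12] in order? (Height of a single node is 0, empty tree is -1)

Insertion order: [19, 26, 32, 28, 39, 36, 2, 12]
Tree (level-order array): [19, 2, 26, None, 12, None, 32, None, None, 28, 39, None, None, 36]
Compute height bottom-up (empty subtree = -1):
  height(12) = 1 + max(-1, -1) = 0
  height(2) = 1 + max(-1, 0) = 1
  height(28) = 1 + max(-1, -1) = 0
  height(36) = 1 + max(-1, -1) = 0
  height(39) = 1 + max(0, -1) = 1
  height(32) = 1 + max(0, 1) = 2
  height(26) = 1 + max(-1, 2) = 3
  height(19) = 1 + max(1, 3) = 4
Height = 4


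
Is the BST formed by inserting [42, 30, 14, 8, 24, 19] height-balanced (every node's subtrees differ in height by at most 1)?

Tree (level-order array): [42, 30, None, 14, None, 8, 24, None, None, 19]
Definition: a tree is height-balanced if, at every node, |h(left) - h(right)| <= 1 (empty subtree has height -1).
Bottom-up per-node check:
  node 8: h_left=-1, h_right=-1, diff=0 [OK], height=0
  node 19: h_left=-1, h_right=-1, diff=0 [OK], height=0
  node 24: h_left=0, h_right=-1, diff=1 [OK], height=1
  node 14: h_left=0, h_right=1, diff=1 [OK], height=2
  node 30: h_left=2, h_right=-1, diff=3 [FAIL (|2--1|=3 > 1)], height=3
  node 42: h_left=3, h_right=-1, diff=4 [FAIL (|3--1|=4 > 1)], height=4
Node 30 violates the condition: |2 - -1| = 3 > 1.
Result: Not balanced


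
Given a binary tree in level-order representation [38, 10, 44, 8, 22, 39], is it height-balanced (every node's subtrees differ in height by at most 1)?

Tree (level-order array): [38, 10, 44, 8, 22, 39]
Definition: a tree is height-balanced if, at every node, |h(left) - h(right)| <= 1 (empty subtree has height -1).
Bottom-up per-node check:
  node 8: h_left=-1, h_right=-1, diff=0 [OK], height=0
  node 22: h_left=-1, h_right=-1, diff=0 [OK], height=0
  node 10: h_left=0, h_right=0, diff=0 [OK], height=1
  node 39: h_left=-1, h_right=-1, diff=0 [OK], height=0
  node 44: h_left=0, h_right=-1, diff=1 [OK], height=1
  node 38: h_left=1, h_right=1, diff=0 [OK], height=2
All nodes satisfy the balance condition.
Result: Balanced


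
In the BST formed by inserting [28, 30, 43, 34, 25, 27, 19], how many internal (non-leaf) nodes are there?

Tree built from: [28, 30, 43, 34, 25, 27, 19]
Tree (level-order array): [28, 25, 30, 19, 27, None, 43, None, None, None, None, 34]
Rule: An internal node has at least one child.
Per-node child counts:
  node 28: 2 child(ren)
  node 25: 2 child(ren)
  node 19: 0 child(ren)
  node 27: 0 child(ren)
  node 30: 1 child(ren)
  node 43: 1 child(ren)
  node 34: 0 child(ren)
Matching nodes: [28, 25, 30, 43]
Count of internal (non-leaf) nodes: 4


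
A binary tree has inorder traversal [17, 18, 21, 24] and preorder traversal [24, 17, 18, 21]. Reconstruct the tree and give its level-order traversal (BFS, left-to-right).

Inorder:  [17, 18, 21, 24]
Preorder: [24, 17, 18, 21]
Algorithm: preorder visits root first, so consume preorder in order;
for each root, split the current inorder slice at that value into
left-subtree inorder and right-subtree inorder, then recurse.
Recursive splits:
  root=24; inorder splits into left=[17, 18, 21], right=[]
  root=17; inorder splits into left=[], right=[18, 21]
  root=18; inorder splits into left=[], right=[21]
  root=21; inorder splits into left=[], right=[]
Reconstructed level-order: [24, 17, 18, 21]


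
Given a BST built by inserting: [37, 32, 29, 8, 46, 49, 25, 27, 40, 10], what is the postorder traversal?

Tree insertion order: [37, 32, 29, 8, 46, 49, 25, 27, 40, 10]
Tree (level-order array): [37, 32, 46, 29, None, 40, 49, 8, None, None, None, None, None, None, 25, 10, 27]
Postorder traversal: [10, 27, 25, 8, 29, 32, 40, 49, 46, 37]


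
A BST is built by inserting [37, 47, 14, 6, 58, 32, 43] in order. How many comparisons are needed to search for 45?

Search path for 45: 37 -> 47 -> 43
Found: False
Comparisons: 3


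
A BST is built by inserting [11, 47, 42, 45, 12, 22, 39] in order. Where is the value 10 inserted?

Starting tree (level order): [11, None, 47, 42, None, 12, 45, None, 22, None, None, None, 39]
Insertion path: 11
Result: insert 10 as left child of 11
Final tree (level order): [11, 10, 47, None, None, 42, None, 12, 45, None, 22, None, None, None, 39]


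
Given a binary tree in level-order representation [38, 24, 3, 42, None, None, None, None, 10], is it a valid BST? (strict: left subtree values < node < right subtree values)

Level-order array: [38, 24, 3, 42, None, None, None, None, 10]
Validate using subtree bounds (lo, hi): at each node, require lo < value < hi,
then recurse left with hi=value and right with lo=value.
Preorder trace (stopping at first violation):
  at node 38 with bounds (-inf, +inf): OK
  at node 24 with bounds (-inf, 38): OK
  at node 42 with bounds (-inf, 24): VIOLATION
Node 42 violates its bound: not (-inf < 42 < 24).
Result: Not a valid BST


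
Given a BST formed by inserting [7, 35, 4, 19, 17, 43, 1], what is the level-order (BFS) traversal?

Tree insertion order: [7, 35, 4, 19, 17, 43, 1]
Tree (level-order array): [7, 4, 35, 1, None, 19, 43, None, None, 17]
BFS from the root, enqueuing left then right child of each popped node:
  queue [7] -> pop 7, enqueue [4, 35], visited so far: [7]
  queue [4, 35] -> pop 4, enqueue [1], visited so far: [7, 4]
  queue [35, 1] -> pop 35, enqueue [19, 43], visited so far: [7, 4, 35]
  queue [1, 19, 43] -> pop 1, enqueue [none], visited so far: [7, 4, 35, 1]
  queue [19, 43] -> pop 19, enqueue [17], visited so far: [7, 4, 35, 1, 19]
  queue [43, 17] -> pop 43, enqueue [none], visited so far: [7, 4, 35, 1, 19, 43]
  queue [17] -> pop 17, enqueue [none], visited so far: [7, 4, 35, 1, 19, 43, 17]
Result: [7, 4, 35, 1, 19, 43, 17]


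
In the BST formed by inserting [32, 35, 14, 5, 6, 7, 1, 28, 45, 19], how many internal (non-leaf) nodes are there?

Tree built from: [32, 35, 14, 5, 6, 7, 1, 28, 45, 19]
Tree (level-order array): [32, 14, 35, 5, 28, None, 45, 1, 6, 19, None, None, None, None, None, None, 7]
Rule: An internal node has at least one child.
Per-node child counts:
  node 32: 2 child(ren)
  node 14: 2 child(ren)
  node 5: 2 child(ren)
  node 1: 0 child(ren)
  node 6: 1 child(ren)
  node 7: 0 child(ren)
  node 28: 1 child(ren)
  node 19: 0 child(ren)
  node 35: 1 child(ren)
  node 45: 0 child(ren)
Matching nodes: [32, 14, 5, 6, 28, 35]
Count of internal (non-leaf) nodes: 6


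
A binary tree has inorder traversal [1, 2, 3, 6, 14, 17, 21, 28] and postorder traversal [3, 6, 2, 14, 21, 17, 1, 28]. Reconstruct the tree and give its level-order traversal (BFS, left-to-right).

Inorder:   [1, 2, 3, 6, 14, 17, 21, 28]
Postorder: [3, 6, 2, 14, 21, 17, 1, 28]
Algorithm: postorder visits root last, so walk postorder right-to-left;
each value is the root of the current inorder slice — split it at that
value, recurse on the right subtree first, then the left.
Recursive splits:
  root=28; inorder splits into left=[1, 2, 3, 6, 14, 17, 21], right=[]
  root=1; inorder splits into left=[], right=[2, 3, 6, 14, 17, 21]
  root=17; inorder splits into left=[2, 3, 6, 14], right=[21]
  root=21; inorder splits into left=[], right=[]
  root=14; inorder splits into left=[2, 3, 6], right=[]
  root=2; inorder splits into left=[], right=[3, 6]
  root=6; inorder splits into left=[3], right=[]
  root=3; inorder splits into left=[], right=[]
Reconstructed level-order: [28, 1, 17, 14, 21, 2, 6, 3]


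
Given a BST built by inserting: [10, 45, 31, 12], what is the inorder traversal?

Tree insertion order: [10, 45, 31, 12]
Tree (level-order array): [10, None, 45, 31, None, 12]
Inorder traversal: [10, 12, 31, 45]


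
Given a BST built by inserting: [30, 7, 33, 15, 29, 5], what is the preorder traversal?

Tree insertion order: [30, 7, 33, 15, 29, 5]
Tree (level-order array): [30, 7, 33, 5, 15, None, None, None, None, None, 29]
Preorder traversal: [30, 7, 5, 15, 29, 33]


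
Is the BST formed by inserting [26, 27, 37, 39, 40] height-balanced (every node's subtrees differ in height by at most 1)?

Tree (level-order array): [26, None, 27, None, 37, None, 39, None, 40]
Definition: a tree is height-balanced if, at every node, |h(left) - h(right)| <= 1 (empty subtree has height -1).
Bottom-up per-node check:
  node 40: h_left=-1, h_right=-1, diff=0 [OK], height=0
  node 39: h_left=-1, h_right=0, diff=1 [OK], height=1
  node 37: h_left=-1, h_right=1, diff=2 [FAIL (|-1-1|=2 > 1)], height=2
  node 27: h_left=-1, h_right=2, diff=3 [FAIL (|-1-2|=3 > 1)], height=3
  node 26: h_left=-1, h_right=3, diff=4 [FAIL (|-1-3|=4 > 1)], height=4
Node 37 violates the condition: |-1 - 1| = 2 > 1.
Result: Not balanced


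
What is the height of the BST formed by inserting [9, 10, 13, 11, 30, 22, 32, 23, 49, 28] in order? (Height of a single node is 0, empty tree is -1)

Insertion order: [9, 10, 13, 11, 30, 22, 32, 23, 49, 28]
Tree (level-order array): [9, None, 10, None, 13, 11, 30, None, None, 22, 32, None, 23, None, 49, None, 28]
Compute height bottom-up (empty subtree = -1):
  height(11) = 1 + max(-1, -1) = 0
  height(28) = 1 + max(-1, -1) = 0
  height(23) = 1 + max(-1, 0) = 1
  height(22) = 1 + max(-1, 1) = 2
  height(49) = 1 + max(-1, -1) = 0
  height(32) = 1 + max(-1, 0) = 1
  height(30) = 1 + max(2, 1) = 3
  height(13) = 1 + max(0, 3) = 4
  height(10) = 1 + max(-1, 4) = 5
  height(9) = 1 + max(-1, 5) = 6
Height = 6


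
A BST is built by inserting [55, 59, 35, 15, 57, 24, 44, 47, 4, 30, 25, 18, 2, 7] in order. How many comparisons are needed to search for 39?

Search path for 39: 55 -> 35 -> 44
Found: False
Comparisons: 3


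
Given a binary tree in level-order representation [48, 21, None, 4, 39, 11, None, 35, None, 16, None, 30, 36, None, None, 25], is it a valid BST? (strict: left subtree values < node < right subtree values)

Level-order array: [48, 21, None, 4, 39, 11, None, 35, None, 16, None, 30, 36, None, None, 25]
Validate using subtree bounds (lo, hi): at each node, require lo < value < hi,
then recurse left with hi=value and right with lo=value.
Preorder trace (stopping at first violation):
  at node 48 with bounds (-inf, +inf): OK
  at node 21 with bounds (-inf, 48): OK
  at node 4 with bounds (-inf, 21): OK
  at node 11 with bounds (-inf, 4): VIOLATION
Node 11 violates its bound: not (-inf < 11 < 4).
Result: Not a valid BST


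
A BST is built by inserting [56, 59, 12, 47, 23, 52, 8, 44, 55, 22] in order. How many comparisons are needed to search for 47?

Search path for 47: 56 -> 12 -> 47
Found: True
Comparisons: 3


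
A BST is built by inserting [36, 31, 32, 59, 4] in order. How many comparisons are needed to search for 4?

Search path for 4: 36 -> 31 -> 4
Found: True
Comparisons: 3


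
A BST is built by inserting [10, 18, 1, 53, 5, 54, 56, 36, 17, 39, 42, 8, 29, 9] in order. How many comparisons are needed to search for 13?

Search path for 13: 10 -> 18 -> 17
Found: False
Comparisons: 3


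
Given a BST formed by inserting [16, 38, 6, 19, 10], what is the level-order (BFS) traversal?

Tree insertion order: [16, 38, 6, 19, 10]
Tree (level-order array): [16, 6, 38, None, 10, 19]
BFS from the root, enqueuing left then right child of each popped node:
  queue [16] -> pop 16, enqueue [6, 38], visited so far: [16]
  queue [6, 38] -> pop 6, enqueue [10], visited so far: [16, 6]
  queue [38, 10] -> pop 38, enqueue [19], visited so far: [16, 6, 38]
  queue [10, 19] -> pop 10, enqueue [none], visited so far: [16, 6, 38, 10]
  queue [19] -> pop 19, enqueue [none], visited so far: [16, 6, 38, 10, 19]
Result: [16, 6, 38, 10, 19]


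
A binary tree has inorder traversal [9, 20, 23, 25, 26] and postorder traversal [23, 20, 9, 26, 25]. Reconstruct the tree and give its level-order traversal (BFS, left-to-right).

Inorder:   [9, 20, 23, 25, 26]
Postorder: [23, 20, 9, 26, 25]
Algorithm: postorder visits root last, so walk postorder right-to-left;
each value is the root of the current inorder slice — split it at that
value, recurse on the right subtree first, then the left.
Recursive splits:
  root=25; inorder splits into left=[9, 20, 23], right=[26]
  root=26; inorder splits into left=[], right=[]
  root=9; inorder splits into left=[], right=[20, 23]
  root=20; inorder splits into left=[], right=[23]
  root=23; inorder splits into left=[], right=[]
Reconstructed level-order: [25, 9, 26, 20, 23]
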